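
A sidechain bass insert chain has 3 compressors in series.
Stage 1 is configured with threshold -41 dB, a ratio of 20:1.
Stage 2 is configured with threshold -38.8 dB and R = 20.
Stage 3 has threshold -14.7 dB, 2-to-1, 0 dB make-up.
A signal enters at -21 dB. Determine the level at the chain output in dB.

Stage 1: 20 dB above -41 dB, reduced 20:1 to 1 dB above → -40 dB.
Stage 2: -40 dB ≤ -38.8 dB, so stage 2 doesn't engage; output -40 dB.
Stage 3: -40 dB is at or below the -14.7 dB threshold — no compression; output -40 dB.

-40 dB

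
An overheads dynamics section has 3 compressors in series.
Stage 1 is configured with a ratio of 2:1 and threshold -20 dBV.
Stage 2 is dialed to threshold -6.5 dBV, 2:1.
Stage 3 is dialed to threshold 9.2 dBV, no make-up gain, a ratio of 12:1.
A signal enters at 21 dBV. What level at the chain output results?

Stage 1: 21 dBV is 41 dB over -20 dBV; at 2:1 that becomes 20.5 dB over, giving 0.5 dBV.
Stage 2: overshoot 7 dB → 7/2 = 3.5 dB → -3 dBV.
Stage 3: -3 dBV is at or below the 9.2 dBV threshold — no compression; output -3 dBV.

-3 dBV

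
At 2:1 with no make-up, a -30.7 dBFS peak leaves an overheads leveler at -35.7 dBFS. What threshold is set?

Gain reduction = -30.7 − (-35.7) = 5 dB; output overshoot = GR / (R − 1) = 5 / 1 = 5 dB.
Threshold = output − output overshoot = -35.7 − 5 = -40.7 dBFS.

-40.7 dBFS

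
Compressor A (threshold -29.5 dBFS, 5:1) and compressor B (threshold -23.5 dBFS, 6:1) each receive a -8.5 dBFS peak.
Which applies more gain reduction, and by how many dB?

A: overshoot 21 dB → output overshoot 4.2 dB → GR 16.8 dB.
B: overshoot 15 dB → output overshoot 2.5 dB → GR 12.5 dB.
A reduces 4.3 dB more.

A, by 4.3 dB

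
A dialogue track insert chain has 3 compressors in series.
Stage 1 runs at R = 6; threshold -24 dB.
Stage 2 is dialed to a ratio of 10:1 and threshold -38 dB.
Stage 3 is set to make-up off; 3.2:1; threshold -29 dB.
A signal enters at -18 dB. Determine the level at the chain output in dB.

Stage 1: overshoot 6 dB → 6/6 = 1 dB → -23 dB.
Stage 2: 15 dB above -38 dB, reduced 10:1 to 1.5 dB above → -36.5 dB.
Stage 3: -36.5 dB is at or below the -29 dB threshold — no compression; output -36.5 dB.

-36.5 dB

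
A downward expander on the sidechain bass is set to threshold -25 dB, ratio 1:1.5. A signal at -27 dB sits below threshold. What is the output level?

The input is 2 dB below the -25 dB threshold.
A 1:1.5 expander multiplies undershoot by 1.5: 2 × 1.5 = 3 dB below threshold.
Output = -25 − 3 = -28 dB.

-28 dB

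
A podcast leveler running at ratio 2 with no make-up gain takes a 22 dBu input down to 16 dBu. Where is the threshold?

10 dBu

Gain reduction = 22 − 16 = 6 dB; output overshoot = GR / (R − 1) = 6 / 1 = 6 dB.
Threshold = output − output overshoot = 16 − 6 = 10 dBu.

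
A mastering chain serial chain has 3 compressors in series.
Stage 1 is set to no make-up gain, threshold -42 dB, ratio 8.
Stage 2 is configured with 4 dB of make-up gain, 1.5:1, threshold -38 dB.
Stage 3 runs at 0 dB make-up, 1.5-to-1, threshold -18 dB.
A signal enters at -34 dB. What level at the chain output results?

-37 dB

Stage 1: 8 dB above -42 dB, reduced 8:1 to 1 dB above → -41 dB.
Stage 2: -41 dB ≤ -38 dB, so stage 2 doesn't engage; make-up brings it to -37 dB.
Stage 3: -37 dB ≤ -18 dB, so stage 3 doesn't engage; output -37 dB.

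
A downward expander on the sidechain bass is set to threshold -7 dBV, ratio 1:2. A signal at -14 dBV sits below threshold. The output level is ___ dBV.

Below threshold, a 1:2 expander applies gain = (2−1)×(T − x) of attenuation.
(2−1) × 7 = 7 dB, so output = -14 − 7 = -21 dBV.

-21 dBV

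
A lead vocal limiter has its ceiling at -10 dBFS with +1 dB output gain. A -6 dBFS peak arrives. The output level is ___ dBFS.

-9 dBFS

A brickwall limiter is an ∞:1 compressor: any input above the ceiling is clamped to -10 dBFS.
Output gain then adds 1 dB: -10 + 1 = -9 dBFS.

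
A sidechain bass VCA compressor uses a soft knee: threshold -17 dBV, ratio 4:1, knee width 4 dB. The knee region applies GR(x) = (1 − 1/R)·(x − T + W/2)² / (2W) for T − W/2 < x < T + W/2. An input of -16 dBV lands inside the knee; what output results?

-16.84375 dBV

x − T + W/2 = -16 − (-17) + 2 = 3.
GR = (1 − 1/4) × 3² / 8 = 0.75 × 9 / 8 = 0.84375 dB.
Output = -16 − 0.84375 = -16.84375 dBV.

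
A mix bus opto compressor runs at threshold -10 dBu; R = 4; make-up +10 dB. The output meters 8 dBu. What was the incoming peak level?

Remove make-up: 8 − 10 = -2 dBu.
That's 8 dB above the -10 dBu threshold.
Input overshoot = R × output overshoot = 32 dB → input = -10 + 32 = 22 dBu.

22 dBu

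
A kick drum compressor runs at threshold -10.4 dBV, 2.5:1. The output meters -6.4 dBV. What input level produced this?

That's 4 dB above the -10.4 dBV threshold.
Before 2.5:1 compression the overshoot was 4 × 2.5 = 10 dB, so input = -10.4 + 10 = -0.4 dBV.

-0.4 dBV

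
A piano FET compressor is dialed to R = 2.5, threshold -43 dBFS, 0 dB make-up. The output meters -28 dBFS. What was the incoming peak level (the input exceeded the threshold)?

-5.5 dBFS

That's 15 dB above the -43 dBFS threshold.
Input overshoot = R × output overshoot = 37.5 dB → input = -43 + 37.5 = -5.5 dBFS.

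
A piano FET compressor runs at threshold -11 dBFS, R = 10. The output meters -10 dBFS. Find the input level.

Post-compression overshoot = -10 − (-11) = 1 dB.
Undo the ratio: input overshoot = 1 × 10 = 10 dB, giving input = -1 dBFS.

-1 dBFS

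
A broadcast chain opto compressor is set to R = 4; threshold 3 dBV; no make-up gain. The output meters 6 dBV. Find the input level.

The compressed level sits 6 − 3 = 3 dB over threshold.
Before 4:1 compression the overshoot was 3 × 4 = 12 dB, so input = 3 + 12 = 15 dBV.

15 dBV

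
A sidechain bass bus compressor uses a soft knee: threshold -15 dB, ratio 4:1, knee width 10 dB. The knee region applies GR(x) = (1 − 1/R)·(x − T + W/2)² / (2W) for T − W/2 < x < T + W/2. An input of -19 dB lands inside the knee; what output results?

-19.0375 dB

x − T + W/2 = -19 − (-15) + 5 = 1.
GR = (1 − 1/4) × 1² / 20 = 0.75 × 1 / 20 = 0.0375 dB.
Output = -19 − 0.0375 = -19.0375 dB.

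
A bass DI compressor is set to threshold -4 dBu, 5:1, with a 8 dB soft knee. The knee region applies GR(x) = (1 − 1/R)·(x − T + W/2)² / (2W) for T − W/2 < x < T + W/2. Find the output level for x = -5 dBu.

x − T + W/2 = -5 − (-4) + 4 = 3.
GR = (1 − 1/5) × 3² / 16 = 0.8 × 9 / 16 = 0.45 dB.
Output = -5 − 0.45 = -5.45 dBu.

-5.45 dBu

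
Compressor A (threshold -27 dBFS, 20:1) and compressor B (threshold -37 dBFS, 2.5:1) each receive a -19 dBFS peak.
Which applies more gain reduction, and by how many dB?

A: GR = 8 − 8/20 = 7.6 dB.
B: GR = 18 − 18/2.5 = 10.8 dB.
B applies 3.2 dB more gain reduction.

B, by 3.2 dB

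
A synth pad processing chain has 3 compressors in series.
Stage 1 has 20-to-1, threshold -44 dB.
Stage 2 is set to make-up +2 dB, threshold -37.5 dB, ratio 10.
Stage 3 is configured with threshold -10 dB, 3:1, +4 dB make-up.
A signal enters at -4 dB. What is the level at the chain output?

-36 dB

Stage 1: overshoot 40 dB → 40/20 = 2 dB → -42 dB.
Stage 2: -42 dB is at or below the -37.5 dB threshold — no compression; make-up brings it to -40 dB.
Stage 3: -40 dB ≤ -10 dB, so stage 3 doesn't engage; make-up brings it to -36 dB.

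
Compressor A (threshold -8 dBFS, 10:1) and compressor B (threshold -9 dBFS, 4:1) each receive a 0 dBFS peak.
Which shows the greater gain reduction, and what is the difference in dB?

A: GR = 8 − 8/10 = 7.2 dB.
B: GR = 9 − 9/4 = 6.75 dB.
A applies 0.45 dB more gain reduction.

A, by 0.45 dB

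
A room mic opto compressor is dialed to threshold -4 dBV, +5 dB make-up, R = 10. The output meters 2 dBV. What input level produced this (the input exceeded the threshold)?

6 dBV

Remove make-up: 2 − 5 = -3 dBV.
That's 1 dB above the -4 dBV threshold.
Before 10:1 compression the overshoot was 1 × 10 = 10 dB, so input = -4 + 10 = 6 dBV.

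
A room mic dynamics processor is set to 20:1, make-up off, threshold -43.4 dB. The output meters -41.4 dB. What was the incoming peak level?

-3.4 dB

The compressed level sits -41.4 − (-43.4) = 2 dB over threshold.
Undo the ratio: input overshoot = 2 × 20 = 40 dB, giving input = -3.4 dB.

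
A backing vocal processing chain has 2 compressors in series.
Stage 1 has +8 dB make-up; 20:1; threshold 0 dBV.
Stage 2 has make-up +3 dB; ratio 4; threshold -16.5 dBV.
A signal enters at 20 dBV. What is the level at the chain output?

Stage 1: 20 dB above 0 dBV, reduced 20:1 to 1 dB above → 1 dBV; +8 dB make-up → 9 dBV.
Stage 2: 9 dBV is 25.5 dB over -16.5 dBV; at 4:1 that becomes 6.375 dB over, giving -10.125 dBV; +3 dB make-up → -7.125 dBV.

-7.125 dBV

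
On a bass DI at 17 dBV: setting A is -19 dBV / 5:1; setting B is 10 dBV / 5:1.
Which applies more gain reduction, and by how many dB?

A, by 23.2 dB

A: 36 dB over, compressed to 7.2 dB over, so 28.8 dB of GR.
B: 7 dB over, compressed to 1.4 dB over, so 5.6 dB of GR.
A applies 23.2 dB more gain reduction.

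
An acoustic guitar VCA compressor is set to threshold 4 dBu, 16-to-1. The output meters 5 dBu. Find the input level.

20 dBu

That's 1 dB above the 4 dBu threshold.
Undo the ratio: input overshoot = 1 × 16 = 16 dB, giving input = 20 dBu.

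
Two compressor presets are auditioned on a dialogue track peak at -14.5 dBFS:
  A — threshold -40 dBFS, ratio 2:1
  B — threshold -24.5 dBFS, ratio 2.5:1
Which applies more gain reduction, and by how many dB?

A, by 6.75 dB

A: GR = 25.5 − 25.5/2 = 12.75 dB.
B: GR = 10 − 10/2.5 = 6 dB.
Difference: 6.75 dB in favour of A.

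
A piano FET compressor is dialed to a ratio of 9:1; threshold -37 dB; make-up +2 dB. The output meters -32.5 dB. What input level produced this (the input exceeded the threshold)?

-14.5 dB

Remove make-up: -32.5 − 2 = -34.5 dB.
Post-compression overshoot = -34.5 − (-37) = 2.5 dB.
Undo the ratio: input overshoot = 2.5 × 9 = 22.5 dB, giving input = -14.5 dB.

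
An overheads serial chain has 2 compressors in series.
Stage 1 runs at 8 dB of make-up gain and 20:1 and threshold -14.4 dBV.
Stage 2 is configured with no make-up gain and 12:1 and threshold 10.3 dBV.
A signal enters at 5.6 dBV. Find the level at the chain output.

-5.4 dBV

Stage 1: 5.6 dBV is 20 dB over -14.4 dBV; at 20:1 that becomes 1 dB over, giving -13.4 dBV; +8 dB make-up → -5.4 dBV.
Stage 2: below threshold (-5.4 ≤ 10.3); passes unchanged; output -5.4 dBV.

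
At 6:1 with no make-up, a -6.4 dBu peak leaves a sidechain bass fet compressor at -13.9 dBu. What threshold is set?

Input is 9 dB above T (since output overshoot × R = input overshoot: (-13.9 − T)·6 = -6.4 − T gives T = -15.4 dBu).
Check: -15.4 + (-6.4 − (-15.4))/6 = -15.4 + 1.5 = -13.9 dBu. ✓

-15.4 dBu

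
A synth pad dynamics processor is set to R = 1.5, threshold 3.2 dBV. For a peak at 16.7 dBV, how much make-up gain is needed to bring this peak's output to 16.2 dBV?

The peak compresses to 3.2 + 13.5/1.5 = 12.2 dBV.
To reach 16.2 dBV requires 16.2 − 12.2 = 4 dB of make-up.

4 dB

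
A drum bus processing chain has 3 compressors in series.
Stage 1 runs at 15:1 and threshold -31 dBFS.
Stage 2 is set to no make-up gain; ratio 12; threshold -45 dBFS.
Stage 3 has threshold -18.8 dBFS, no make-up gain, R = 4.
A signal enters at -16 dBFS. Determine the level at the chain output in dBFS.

Stage 1: 15 dB above -31 dBFS, reduced 15:1 to 1 dB above → -30 dBFS.
Stage 2: 15 dB above -45 dBFS, reduced 12:1 to 1.25 dB above → -43.75 dBFS.
Stage 3: -43.75 dBFS is at or below the -18.8 dBFS threshold — no compression; output -43.75 dBFS.

-43.75 dBFS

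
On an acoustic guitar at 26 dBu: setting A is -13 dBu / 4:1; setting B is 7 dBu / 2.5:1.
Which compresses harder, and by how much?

A: 39 dB over, compressed to 9.75 dB over, so 29.25 dB of GR.
B: 19 dB over, compressed to 7.6 dB over, so 11.4 dB of GR.
Difference: 17.85 dB in favour of A.

A, by 17.85 dB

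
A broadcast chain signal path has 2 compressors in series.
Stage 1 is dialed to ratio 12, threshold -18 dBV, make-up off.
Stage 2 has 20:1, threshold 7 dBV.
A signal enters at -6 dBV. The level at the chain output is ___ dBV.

Stage 1: -6 dBV is 12 dB over -18 dBV; at 12:1 that becomes 1 dB over, giving -17 dBV.
Stage 2: -17 dBV is at or below the 7 dBV threshold — no compression; output -17 dBV.

-17 dBV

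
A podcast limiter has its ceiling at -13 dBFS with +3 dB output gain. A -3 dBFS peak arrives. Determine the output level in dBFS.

-10 dBFS

The limiter clamps the peak to its -13 dBFS ceiling.
Output gain then adds 3 dB: -13 + 3 = -10 dBFS.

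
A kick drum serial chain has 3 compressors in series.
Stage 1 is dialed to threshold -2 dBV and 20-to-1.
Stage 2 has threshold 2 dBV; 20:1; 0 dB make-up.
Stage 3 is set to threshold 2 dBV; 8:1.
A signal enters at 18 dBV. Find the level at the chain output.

Stage 1: overshoot 20 dB → 20/20 = 1 dB → -1 dBV.
Stage 2: -1 dBV is at or below the 2 dBV threshold — no compression; output -1 dBV.
Stage 3: below threshold (-1 ≤ 2); passes unchanged; output -1 dBV.

-1 dBV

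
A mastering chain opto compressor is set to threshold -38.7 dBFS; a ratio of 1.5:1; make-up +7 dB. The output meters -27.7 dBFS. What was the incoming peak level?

Remove make-up: -27.7 − 7 = -34.7 dBFS.
That's 4 dB above the -38.7 dBFS threshold.
Before 1.5:1 compression the overshoot was 4 × 1.5 = 6 dB, so input = -38.7 + 6 = -32.7 dBFS.

-32.7 dBFS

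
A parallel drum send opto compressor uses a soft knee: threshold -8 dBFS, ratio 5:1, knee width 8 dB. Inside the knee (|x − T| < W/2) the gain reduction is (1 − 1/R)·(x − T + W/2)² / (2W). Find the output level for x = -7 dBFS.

-8.25 dBFS

x − T + W/2 = -7 − (-8) + 4 = 5.
GR = (1 − 1/5) × 5² / 16 = 0.8 × 25 / 16 = 1.25 dB.
Output = -7 − 1.25 = -8.25 dBFS.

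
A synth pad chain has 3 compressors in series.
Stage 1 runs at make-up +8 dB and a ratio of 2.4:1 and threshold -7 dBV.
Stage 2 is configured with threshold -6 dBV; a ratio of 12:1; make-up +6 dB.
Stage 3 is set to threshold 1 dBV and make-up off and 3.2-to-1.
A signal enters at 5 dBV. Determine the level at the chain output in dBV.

Stage 1: 5 dBV is 12 dB over -7 dBV; at 2.4:1 that becomes 5 dB over, giving -2 dBV; +8 dB make-up → 6 dBV.
Stage 2: 12 dB above -6 dBV, reduced 12:1 to 1 dB above → -5 dBV; +6 dB make-up → 1 dBV.
Stage 3: 1 dBV is at or below the 1 dBV threshold — no compression; output 1 dBV.

1 dBV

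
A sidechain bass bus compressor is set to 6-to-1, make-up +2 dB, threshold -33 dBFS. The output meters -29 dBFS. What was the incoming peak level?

Stripping the +2 dB make-up gives -31 dBFS at the gain stage.
That's 2 dB above the -33 dBFS threshold.
Before 6:1 compression the overshoot was 2 × 6 = 12 dB, so input = -33 + 12 = -21 dBFS.

-21 dBFS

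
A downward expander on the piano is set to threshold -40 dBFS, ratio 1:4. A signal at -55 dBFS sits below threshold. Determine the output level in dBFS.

-100 dBFS

The input is 15 dB below the -40 dBFS threshold.
A 1:4 expander multiplies undershoot by 4: 15 × 4 = 60 dB below threshold.
Output = -40 − 60 = -100 dBFS.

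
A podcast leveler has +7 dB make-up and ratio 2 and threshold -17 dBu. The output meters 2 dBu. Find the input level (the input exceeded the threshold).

7 dBu

Before make-up, the level was 2 − 7 = -5 dBu.
Post-compression overshoot = -5 − (-17) = 12 dB.
Undo the ratio: input overshoot = 12 × 2 = 24 dB, giving input = 7 dBu.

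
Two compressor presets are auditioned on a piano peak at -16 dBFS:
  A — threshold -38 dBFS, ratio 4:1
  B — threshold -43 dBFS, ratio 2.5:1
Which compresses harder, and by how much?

A: overshoot 22 dB → output overshoot 5.5 dB → GR 16.5 dB.
B: overshoot 27 dB → output overshoot 10.8 dB → GR 16.2 dB.
Difference: 0.3 dB in favour of A.

A, by 0.3 dB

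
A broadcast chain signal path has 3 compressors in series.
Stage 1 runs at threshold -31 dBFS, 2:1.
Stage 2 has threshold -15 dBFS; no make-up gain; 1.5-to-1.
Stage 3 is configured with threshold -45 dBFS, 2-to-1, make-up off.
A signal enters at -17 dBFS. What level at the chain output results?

-34.5 dBFS

Stage 1: overshoot 14 dB → 14/2 = 7 dB → -24 dBFS.
Stage 2: below threshold (-24 ≤ -15); passes unchanged; output -24 dBFS.
Stage 3: 21 dB above -45 dBFS, reduced 2:1 to 10.5 dB above → -34.5 dBFS.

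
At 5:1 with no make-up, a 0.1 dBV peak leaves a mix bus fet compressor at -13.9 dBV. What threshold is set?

Input is 17.5 dB above T (since output overshoot × R = input overshoot: (-13.9 − T)·5 = 0.1 − T gives T = -17.4 dBV).
Check: -17.4 + (0.1 − (-17.4))/5 = -17.4 + 3.5 = -13.9 dBV. ✓

-17.4 dBV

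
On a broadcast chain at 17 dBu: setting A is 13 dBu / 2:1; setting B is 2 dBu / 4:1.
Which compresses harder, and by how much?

A: 4 dB over, compressed to 2 dB over, so 2 dB of GR.
B: 15 dB over, compressed to 3.75 dB over, so 11.25 dB of GR.
B applies 9.25 dB more gain reduction.

B, by 9.25 dB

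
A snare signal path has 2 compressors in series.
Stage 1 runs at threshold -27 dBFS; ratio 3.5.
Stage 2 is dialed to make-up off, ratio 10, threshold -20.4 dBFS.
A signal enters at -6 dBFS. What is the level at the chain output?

-21 dBFS

Stage 1: -6 dBFS is 21 dB over -27 dBFS; at 3.5:1 that becomes 6 dB over, giving -21 dBFS.
Stage 2: -21 dBFS ≤ -20.4 dBFS, so stage 2 doesn't engage; output -21 dBFS.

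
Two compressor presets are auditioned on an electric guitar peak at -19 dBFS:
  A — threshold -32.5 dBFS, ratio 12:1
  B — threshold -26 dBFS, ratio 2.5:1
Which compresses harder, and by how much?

A, by 8.175 dB

A: 13.5 dB over, compressed to 1.125 dB over, so 12.375 dB of GR.
B: 7 dB over, compressed to 2.8 dB over, so 4.2 dB of GR.
A reduces 8.175 dB more.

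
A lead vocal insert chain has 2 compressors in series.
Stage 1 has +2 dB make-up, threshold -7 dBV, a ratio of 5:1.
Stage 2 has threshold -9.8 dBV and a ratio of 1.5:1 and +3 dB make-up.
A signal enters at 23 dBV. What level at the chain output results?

0.4 dBV

Stage 1: 30 dB above -7 dBV, reduced 5:1 to 6 dB above → -1 dBV; +2 dB make-up → 1 dBV.
Stage 2: overshoot 10.8 dB → 10.8/1.5 = 7.2 dB → -2.6 dBV; +3 dB make-up → 0.4 dBV.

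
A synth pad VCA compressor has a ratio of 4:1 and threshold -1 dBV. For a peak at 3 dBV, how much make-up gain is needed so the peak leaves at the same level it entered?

3 dB

Without make-up, output = threshold + overshoot/4 = -1 + 1 = 0 dBV.
Gap to target: 3 dB.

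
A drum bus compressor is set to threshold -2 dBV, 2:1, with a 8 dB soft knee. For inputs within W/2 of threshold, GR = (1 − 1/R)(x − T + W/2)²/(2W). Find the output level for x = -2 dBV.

-2.5 dBV

x − T + W/2 = -2 − (-2) + 4 = 4.
GR = (1 − 1/2) × 4² / 16 = 0.5 × 16 / 16 = 0.5 dB.
Output = -2 − 0.5 = -2.5 dBV.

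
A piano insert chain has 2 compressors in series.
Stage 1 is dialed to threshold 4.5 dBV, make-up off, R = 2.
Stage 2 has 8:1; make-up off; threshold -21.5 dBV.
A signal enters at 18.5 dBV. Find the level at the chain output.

-17.375 dBV

Stage 1: 18.5 dBV is 14 dB over 4.5 dBV; at 2:1 that becomes 7 dB over, giving 11.5 dBV.
Stage 2: overshoot 33 dB → 33/8 = 4.125 dB → -17.375 dBV.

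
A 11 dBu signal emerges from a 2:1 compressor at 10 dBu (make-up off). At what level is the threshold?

Let T be the threshold. Output overshoot = (input overshoot)/R, so 10 − T = (11 − T)/2.
2·(10 − T) = 11 − T → 1·T = 20 − 11 = 9.
T = 9/1 = 9 dBu.

9 dBu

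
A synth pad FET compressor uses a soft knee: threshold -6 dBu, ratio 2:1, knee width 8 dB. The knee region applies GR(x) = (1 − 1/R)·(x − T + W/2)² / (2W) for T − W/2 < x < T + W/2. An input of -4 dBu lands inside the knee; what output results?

x − T + W/2 = -4 − (-6) + 4 = 6.
GR = (1 − 1/2) × 6² / 16 = 0.5 × 36 / 16 = 1.125 dB.
Output = -4 − 1.125 = -5.125 dBu.

-5.125 dBu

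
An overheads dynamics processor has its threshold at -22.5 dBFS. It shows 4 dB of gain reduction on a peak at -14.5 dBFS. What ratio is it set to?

2:1

Input overshoot = -14.5 − (-22.5) = 8 dB.
Output overshoot = 8 − 4 = 4 dB.
Ratio = input overshoot / output overshoot = 8 / 4 = 2.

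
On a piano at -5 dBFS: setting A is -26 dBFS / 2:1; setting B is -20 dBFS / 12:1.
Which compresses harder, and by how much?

B, by 3.25 dB

A: 21 dB over, compressed to 10.5 dB over, so 10.5 dB of GR.
B: 15 dB over, compressed to 1.25 dB over, so 13.75 dB of GR.
Difference: 3.25 dB in favour of B.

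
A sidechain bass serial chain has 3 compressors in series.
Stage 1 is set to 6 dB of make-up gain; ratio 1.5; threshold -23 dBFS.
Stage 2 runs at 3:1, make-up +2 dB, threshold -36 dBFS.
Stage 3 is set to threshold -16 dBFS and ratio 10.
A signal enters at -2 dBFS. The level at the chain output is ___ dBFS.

Stage 1: -2 dBFS is 21 dB over -23 dBFS; at 1.5:1 that becomes 14 dB over, giving -9 dBFS; +6 dB make-up → -3 dBFS.
Stage 2: 33 dB above -36 dBFS, reduced 3:1 to 11 dB above → -25 dBFS; +2 dB make-up → -23 dBFS.
Stage 3: below threshold (-23 ≤ -16); passes unchanged; output -23 dBFS.

-23 dBFS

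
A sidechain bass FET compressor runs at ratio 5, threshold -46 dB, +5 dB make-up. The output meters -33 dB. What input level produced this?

Stripping the +5 dB make-up gives -38 dB at the gain stage.
That's 8 dB above the -46 dB threshold.
Undo the ratio: input overshoot = 8 × 5 = 40 dB, giving input = -6 dB.

-6 dB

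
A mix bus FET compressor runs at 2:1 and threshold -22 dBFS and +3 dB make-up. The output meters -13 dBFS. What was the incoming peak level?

-10 dBFS

Before make-up, the level was -13 − 3 = -16 dBFS.
Post-compression overshoot = -16 − (-22) = 6 dB.
Input overshoot = R × output overshoot = 12 dB → input = -22 + 12 = -10 dBFS.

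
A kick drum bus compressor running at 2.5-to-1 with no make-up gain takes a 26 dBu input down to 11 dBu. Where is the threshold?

1 dBu

Input is 25 dB above T (since output overshoot × R = input overshoot: (11 − T)·2.5 = 26 − T gives T = 1 dBu).
Check: 1 + (26 − 1)/2.5 = 1 + 10 = 11 dBu. ✓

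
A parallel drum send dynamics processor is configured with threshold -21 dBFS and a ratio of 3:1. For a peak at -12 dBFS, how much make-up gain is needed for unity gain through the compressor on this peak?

6 dB

The peak compresses to -21 + 9/3 = -18 dBFS.
To reach -12 dBFS requires -12 − (-18) = 6 dB of make-up.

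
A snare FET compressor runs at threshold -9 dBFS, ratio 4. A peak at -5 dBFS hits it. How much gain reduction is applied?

Overshoot = -5 − (-9) = 4 dB.
At 4:1, output sits 4/4 = 1 dB above threshold.
So the signal is attenuated by 4 − 1 = 3 dB.

3 dB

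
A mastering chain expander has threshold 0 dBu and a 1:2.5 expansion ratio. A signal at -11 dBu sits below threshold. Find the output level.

-27.5 dBu

Undershoot = 0 − (-11) = 11 dB.
At 1:2.5, that expands to 27.5 dB under threshold.
Output = 0 − 27.5 = -27.5 dBu.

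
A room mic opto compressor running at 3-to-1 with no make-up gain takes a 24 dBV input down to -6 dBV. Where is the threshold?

-21 dBV

Input is 45 dB above T (since output overshoot × R = input overshoot: (-6 − T)·3 = 24 − T gives T = -21 dBV).
Check: -21 + (24 − (-21))/3 = -21 + 15 = -6 dBV. ✓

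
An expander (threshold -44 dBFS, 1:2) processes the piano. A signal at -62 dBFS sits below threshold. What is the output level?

Below threshold, a 1:2 expander applies gain = (2−1)×(T − x) of attenuation.
(2−1) × 18 = 18 dB, so output = -62 − 18 = -80 dBFS.

-80 dBFS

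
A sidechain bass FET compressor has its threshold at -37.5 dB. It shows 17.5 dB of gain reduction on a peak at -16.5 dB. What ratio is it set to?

Input overshoot = -16.5 − (-37.5) = 21 dB.
Output overshoot = 21 − 17.5 = 3.5 dB.
Ratio = input overshoot / output overshoot = 21 / 3.5 = 6.

6:1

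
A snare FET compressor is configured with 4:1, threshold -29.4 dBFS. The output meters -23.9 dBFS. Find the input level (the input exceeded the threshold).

The compressed level sits -23.9 − (-29.4) = 5.5 dB over threshold.
Undo the ratio: input overshoot = 5.5 × 4 = 22 dB, giving input = -7.4 dBFS.

-7.4 dBFS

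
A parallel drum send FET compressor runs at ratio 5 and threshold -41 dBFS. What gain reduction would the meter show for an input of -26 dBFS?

-26 dBFS exceeds the threshold by 15 dB.
A 5:1 ratio leaves 3 dB of that excess.
So the signal is attenuated by 15 − 3 = 12 dB.

12 dB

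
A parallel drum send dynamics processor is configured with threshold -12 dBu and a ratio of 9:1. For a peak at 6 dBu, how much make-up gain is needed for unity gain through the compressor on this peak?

Without make-up, output = threshold + overshoot/9 = -12 + 2 = -10 dBu.
Gap to target: 16 dB.

16 dB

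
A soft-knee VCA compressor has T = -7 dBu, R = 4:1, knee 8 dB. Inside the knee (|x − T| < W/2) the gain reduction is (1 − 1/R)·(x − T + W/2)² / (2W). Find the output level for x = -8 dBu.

x − T + W/2 = -8 − (-7) + 4 = 3.
GR = (1 − 1/4) × 3² / 16 = 0.75 × 9 / 16 = 0.421875 dB.
Output = -8 − 0.421875 = -8.421875 dBu.

-8.421875 dBu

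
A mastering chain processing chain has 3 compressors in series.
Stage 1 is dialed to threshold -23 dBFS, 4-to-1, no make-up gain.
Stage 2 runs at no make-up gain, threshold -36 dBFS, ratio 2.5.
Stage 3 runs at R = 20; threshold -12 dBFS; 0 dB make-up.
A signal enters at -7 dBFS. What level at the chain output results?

-29.2 dBFS

Stage 1: -7 dBFS is 16 dB over -23 dBFS; at 4:1 that becomes 4 dB over, giving -19 dBFS.
Stage 2: -19 dBFS is 17 dB over -36 dBFS; at 2.5:1 that becomes 6.8 dB over, giving -29.2 dBFS.
Stage 3: -29.2 dBFS ≤ -12 dBFS, so stage 3 doesn't engage; output -29.2 dBFS.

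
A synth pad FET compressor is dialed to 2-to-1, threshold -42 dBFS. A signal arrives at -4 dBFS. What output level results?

-23 dBFS

Overshoot: -4 − (-42) = 38 dB.
2:1 compression reduces that to 38/2 = 19 dB over.
Output = -42 + 19 = -23 dBFS.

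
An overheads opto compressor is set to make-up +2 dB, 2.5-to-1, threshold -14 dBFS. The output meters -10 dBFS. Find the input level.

-9 dBFS

Remove make-up: -10 − 2 = -12 dBFS.
The compressed level sits -12 − (-14) = 2 dB over threshold.
Undo the ratio: input overshoot = 2 × 2.5 = 5 dB, giving input = -9 dBFS.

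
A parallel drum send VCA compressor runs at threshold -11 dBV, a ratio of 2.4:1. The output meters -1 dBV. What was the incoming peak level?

Post-compression overshoot = -1 − (-11) = 10 dB.
Input overshoot = R × output overshoot = 24 dB → input = -11 + 24 = 13 dBV.

13 dBV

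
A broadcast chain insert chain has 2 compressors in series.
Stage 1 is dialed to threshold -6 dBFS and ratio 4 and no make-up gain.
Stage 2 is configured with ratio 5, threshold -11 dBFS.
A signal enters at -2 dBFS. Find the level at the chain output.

Stage 1: -2 dBFS is 4 dB over -6 dBFS; at 4:1 that becomes 1 dB over, giving -5 dBFS.
Stage 2: 6 dB above -11 dBFS, reduced 5:1 to 1.2 dB above → -9.8 dBFS.

-9.8 dBFS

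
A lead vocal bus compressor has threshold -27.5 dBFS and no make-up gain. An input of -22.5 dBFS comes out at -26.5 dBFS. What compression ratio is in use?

5:1

Input overshoot = -22.5 − (-27.5) = 5 dB; output overshoot = -26.5 − (-27.5) = 1 dB.
Ratio = 5 / 1 = 5.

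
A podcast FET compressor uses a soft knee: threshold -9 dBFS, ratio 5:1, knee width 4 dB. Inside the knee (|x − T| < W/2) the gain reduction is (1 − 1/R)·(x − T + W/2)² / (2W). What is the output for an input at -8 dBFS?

x − T + W/2 = -8 − (-9) + 2 = 3.
GR = (1 − 1/5) × 3² / 8 = 0.8 × 9 / 8 = 0.9 dB.
Output = -8 − 0.9 = -8.9 dBFS.

-8.9 dBFS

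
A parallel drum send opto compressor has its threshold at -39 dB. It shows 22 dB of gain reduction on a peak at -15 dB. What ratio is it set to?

Input overshoot = -15 − (-39) = 24 dB.
Output overshoot = 24 − 22 = 2 dB.
Ratio = input overshoot / output overshoot = 24 / 2 = 12.

12:1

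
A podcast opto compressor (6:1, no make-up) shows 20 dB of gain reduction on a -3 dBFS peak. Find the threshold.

Let T be the threshold. Output overshoot = (input overshoot)/R, so -23 − T = (-3 − T)/6.
6·(-23 − T) = -3 − T → 5·T = -138 − (-3) = -135.
T = -135/5 = -27 dBFS.

-27 dBFS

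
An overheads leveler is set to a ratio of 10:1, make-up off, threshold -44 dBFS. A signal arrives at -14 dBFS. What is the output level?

-41 dBFS

The input is 30 dB above the -44 dBFS threshold.
At 10:1 the overshoot is divided by 10, leaving 3 dB above threshold.
That puts the output at -41 dBFS.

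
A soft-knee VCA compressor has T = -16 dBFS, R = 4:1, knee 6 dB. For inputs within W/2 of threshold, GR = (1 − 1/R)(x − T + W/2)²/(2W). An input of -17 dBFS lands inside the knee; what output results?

x − T + W/2 = -17 − (-16) + 3 = 2.
GR = (1 − 1/4) × 2² / 12 = 0.75 × 4 / 12 = 0.25 dB.
Output = -17 − 0.25 = -17.25 dBFS.

-17.25 dBFS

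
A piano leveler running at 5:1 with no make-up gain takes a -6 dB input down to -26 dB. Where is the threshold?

Input is 25 dB above T (since output overshoot × R = input overshoot: (-26 − T)·5 = -6 − T gives T = -31 dB).
Check: -31 + (-6 − (-31))/5 = -31 + 5 = -26 dB. ✓

-31 dB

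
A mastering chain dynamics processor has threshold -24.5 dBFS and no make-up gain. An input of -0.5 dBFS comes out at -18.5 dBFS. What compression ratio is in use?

Input overshoot = -0.5 − (-24.5) = 24 dB; output overshoot = -18.5 − (-24.5) = 6 dB.
Ratio = 24 / 6 = 4.

4:1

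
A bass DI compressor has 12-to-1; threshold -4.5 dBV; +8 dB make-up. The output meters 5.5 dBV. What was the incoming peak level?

19.5 dBV

Stripping the +8 dB make-up gives -2.5 dBV at the gain stage.
That's 2 dB above the -4.5 dBV threshold.
Input overshoot = R × output overshoot = 24 dB → input = -4.5 + 24 = 19.5 dBV.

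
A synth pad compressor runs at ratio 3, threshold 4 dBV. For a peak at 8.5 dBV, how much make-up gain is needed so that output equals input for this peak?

Overshoot 4.5 dB → 4.5/3 = 1.5 dB after compression, so the compressed level is 4 + 1.5 = 5.5 dBV.
Make-up = target − compressed = 8.5 − 5.5 = 3 dB.

3 dB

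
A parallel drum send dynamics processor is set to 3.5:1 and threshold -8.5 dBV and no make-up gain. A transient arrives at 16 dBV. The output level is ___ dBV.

16 dBV sits 24.5 dB over threshold.
3.5:1 compression reduces that to 24.5/3.5 = 7 dB over.
So the level is -8.5 + 7 = -1.5 dBV.

-1.5 dBV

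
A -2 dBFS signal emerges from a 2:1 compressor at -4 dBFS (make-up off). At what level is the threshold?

-6 dBFS

Input is 4 dB above T (since output overshoot × R = input overshoot: (-4 − T)·2 = -2 − T gives T = -6 dBFS).
Check: -6 + (-2 − (-6))/2 = -6 + 2 = -4 dBFS. ✓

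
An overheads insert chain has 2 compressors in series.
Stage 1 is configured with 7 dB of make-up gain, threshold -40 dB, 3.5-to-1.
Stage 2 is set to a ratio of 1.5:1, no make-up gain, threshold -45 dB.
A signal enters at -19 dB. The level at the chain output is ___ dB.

Stage 1: overshoot 21 dB → 21/3.5 = 6 dB → -34 dB; +7 dB make-up → -27 dB.
Stage 2: -27 dB is 18 dB over -45 dB; at 1.5:1 that becomes 12 dB over, giving -33 dB.

-33 dB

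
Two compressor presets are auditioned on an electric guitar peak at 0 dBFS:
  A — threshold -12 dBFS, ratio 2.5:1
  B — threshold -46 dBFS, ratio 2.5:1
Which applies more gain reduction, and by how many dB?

B, by 20.4 dB

A: 12 dB over, compressed to 4.8 dB over, so 7.2 dB of GR.
B: 46 dB over, compressed to 18.4 dB over, so 27.6 dB of GR.
B applies 20.4 dB more gain reduction.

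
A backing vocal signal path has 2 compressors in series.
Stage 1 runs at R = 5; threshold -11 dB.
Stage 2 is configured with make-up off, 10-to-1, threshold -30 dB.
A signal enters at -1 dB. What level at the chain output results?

Stage 1: overshoot 10 dB → 10/5 = 2 dB → -9 dB.
Stage 2: 21 dB above -30 dB, reduced 10:1 to 2.1 dB above → -27.9 dB.

-27.9 dB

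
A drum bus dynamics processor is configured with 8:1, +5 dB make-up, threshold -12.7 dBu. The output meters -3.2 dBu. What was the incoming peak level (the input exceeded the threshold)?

Remove make-up: -3.2 − 5 = -8.2 dBu.
Post-compression overshoot = -8.2 − (-12.7) = 4.5 dB.
Before 8:1 compression the overshoot was 4.5 × 8 = 36 dB, so input = -12.7 + 36 = 23.3 dBu.

23.3 dBu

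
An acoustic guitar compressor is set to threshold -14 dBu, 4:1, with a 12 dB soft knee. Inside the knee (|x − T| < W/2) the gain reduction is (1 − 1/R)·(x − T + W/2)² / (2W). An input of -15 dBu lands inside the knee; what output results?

-15.78125 dBu

x − T + W/2 = -15 − (-14) + 6 = 5.
GR = (1 − 1/4) × 5² / 24 = 0.75 × 25 / 24 = 0.78125 dB.
Output = -15 − 0.78125 = -15.78125 dBu.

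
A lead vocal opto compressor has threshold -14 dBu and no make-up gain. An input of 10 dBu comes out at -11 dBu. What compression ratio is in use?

8:1

Input overshoot = 10 − (-14) = 24 dB; output overshoot = -11 − (-14) = 3 dB.
Ratio = 24 / 3 = 8.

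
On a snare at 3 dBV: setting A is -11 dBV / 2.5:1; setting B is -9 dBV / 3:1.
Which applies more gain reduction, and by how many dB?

A: 14 dB over, compressed to 5.6 dB over, so 8.4 dB of GR.
B: 12 dB over, compressed to 4 dB over, so 8 dB of GR.
A reduces 0.4 dB more.

A, by 0.4 dB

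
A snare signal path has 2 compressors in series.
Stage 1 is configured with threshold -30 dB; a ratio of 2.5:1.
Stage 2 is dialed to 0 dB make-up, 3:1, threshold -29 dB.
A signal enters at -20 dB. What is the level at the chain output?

-28 dB

Stage 1: overshoot 10 dB → 10/2.5 = 4 dB → -26 dB.
Stage 2: 3 dB above -29 dB, reduced 3:1 to 1 dB above → -28 dB.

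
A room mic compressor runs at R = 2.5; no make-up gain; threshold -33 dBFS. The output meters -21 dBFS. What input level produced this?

Post-compression overshoot = -21 − (-33) = 12 dB.
Before 2.5:1 compression the overshoot was 12 × 2.5 = 30 dB, so input = -33 + 30 = -3 dBFS.

-3 dBFS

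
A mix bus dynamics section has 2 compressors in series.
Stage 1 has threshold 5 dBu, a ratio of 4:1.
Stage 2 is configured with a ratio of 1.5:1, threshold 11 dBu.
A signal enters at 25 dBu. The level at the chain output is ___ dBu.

10 dBu

Stage 1: 20 dB above 5 dBu, reduced 4:1 to 5 dB above → 10 dBu.
Stage 2: 10 dBu ≤ 11 dBu, so stage 2 doesn't engage; output 10 dBu.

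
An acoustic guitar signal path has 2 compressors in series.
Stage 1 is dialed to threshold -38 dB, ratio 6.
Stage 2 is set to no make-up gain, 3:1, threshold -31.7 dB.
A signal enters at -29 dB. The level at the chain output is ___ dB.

-36.5 dB

Stage 1: 9 dB above -38 dB, reduced 6:1 to 1.5 dB above → -36.5 dB.
Stage 2: below threshold (-36.5 ≤ -31.7); passes unchanged; output -36.5 dB.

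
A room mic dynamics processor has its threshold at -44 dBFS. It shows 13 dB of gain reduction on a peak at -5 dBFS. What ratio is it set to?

1.5:1

Input overshoot = -5 − (-44) = 39 dB.
Output overshoot = 39 − 13 = 26 dB.
Ratio = input overshoot / output overshoot = 39 / 26 = 1.5.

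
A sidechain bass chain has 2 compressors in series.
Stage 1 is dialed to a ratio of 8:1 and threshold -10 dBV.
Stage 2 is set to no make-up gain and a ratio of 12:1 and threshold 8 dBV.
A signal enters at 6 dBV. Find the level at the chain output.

-8 dBV

Stage 1: 16 dB above -10 dBV, reduced 8:1 to 2 dB above → -8 dBV.
Stage 2: -8 dBV ≤ 8 dBV, so stage 2 doesn't engage; output -8 dBV.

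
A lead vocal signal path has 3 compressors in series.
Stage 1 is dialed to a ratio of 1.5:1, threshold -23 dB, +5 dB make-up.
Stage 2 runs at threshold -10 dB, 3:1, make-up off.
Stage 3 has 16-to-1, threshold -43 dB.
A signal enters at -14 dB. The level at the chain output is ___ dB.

-41.0625 dB

Stage 1: overshoot 9 dB → 9/1.5 = 6 dB → -17 dB; +5 dB make-up → -12 dB.
Stage 2: -12 dB ≤ -10 dB, so stage 2 doesn't engage; output -12 dB.
Stage 3: overshoot 31 dB → 31/16 = 1.9375 dB → -41.0625 dB.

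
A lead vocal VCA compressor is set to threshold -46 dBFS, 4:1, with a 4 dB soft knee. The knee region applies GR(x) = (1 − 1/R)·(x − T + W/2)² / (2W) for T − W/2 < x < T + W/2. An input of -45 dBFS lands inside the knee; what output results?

-45.84375 dBFS

x − T + W/2 = -45 − (-46) + 2 = 3.
GR = (1 − 1/4) × 3² / 8 = 0.75 × 9 / 8 = 0.84375 dB.
Output = -45 − 0.84375 = -45.84375 dBFS.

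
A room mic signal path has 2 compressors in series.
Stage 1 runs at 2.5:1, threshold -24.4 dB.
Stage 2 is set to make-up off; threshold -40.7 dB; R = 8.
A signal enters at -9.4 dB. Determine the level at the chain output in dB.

Stage 1: 15 dB above -24.4 dB, reduced 2.5:1 to 6 dB above → -18.4 dB.
Stage 2: -18.4 dB is 22.3 dB over -40.7 dB; at 8:1 that becomes 2.7875 dB over, giving -37.9125 dB.

-37.9125 dB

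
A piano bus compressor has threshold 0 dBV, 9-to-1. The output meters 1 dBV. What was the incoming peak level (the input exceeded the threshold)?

9 dBV

That's 1 dB above the 0 dBV threshold.
Undo the ratio: input overshoot = 1 × 9 = 9 dB, giving input = 9 dBV.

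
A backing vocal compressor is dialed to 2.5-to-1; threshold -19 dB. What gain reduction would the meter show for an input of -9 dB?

6 dB

-9 dB exceeds the threshold by 10 dB.
A 2.5:1 ratio leaves 4 dB of that excess.
Gain reduction = 10 − 4 = 6 dB.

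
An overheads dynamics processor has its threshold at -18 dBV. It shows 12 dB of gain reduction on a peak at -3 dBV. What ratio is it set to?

Input overshoot = -3 − (-18) = 15 dB.
Output overshoot = 15 − 12 = 3 dB.
Ratio = input overshoot / output overshoot = 15 / 3 = 5.

5:1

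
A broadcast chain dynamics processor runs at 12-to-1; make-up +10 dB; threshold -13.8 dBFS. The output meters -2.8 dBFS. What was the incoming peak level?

Before make-up, the level was -2.8 − 10 = -12.8 dBFS.
Post-compression overshoot = -12.8 − (-13.8) = 1 dB.
Input overshoot = R × output overshoot = 12 dB → input = -13.8 + 12 = -1.8 dBFS.

-1.8 dBFS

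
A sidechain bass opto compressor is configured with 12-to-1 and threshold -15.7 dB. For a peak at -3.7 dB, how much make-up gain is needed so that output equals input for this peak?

Without make-up, output = threshold + overshoot/12 = -15.7 + 1 = -14.7 dB.
Gap to target: 11 dB.

11 dB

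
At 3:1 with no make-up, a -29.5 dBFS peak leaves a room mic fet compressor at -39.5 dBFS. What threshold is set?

-44.5 dBFS

Gain reduction = -29.5 − (-39.5) = 10 dB; output overshoot = GR / (R − 1) = 10 / 2 = 5 dB.
Threshold = output − output overshoot = -39.5 − 5 = -44.5 dBFS.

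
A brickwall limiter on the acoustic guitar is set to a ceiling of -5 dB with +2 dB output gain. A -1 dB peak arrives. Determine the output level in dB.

The limiter clamps the peak to its -5 dB ceiling.
Output gain then adds 2 dB: -5 + 2 = -3 dB.

-3 dB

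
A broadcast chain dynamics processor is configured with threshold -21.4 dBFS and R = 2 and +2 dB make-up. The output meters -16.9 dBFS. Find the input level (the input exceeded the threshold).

-16.4 dBFS

Stripping the +2 dB make-up gives -18.9 dBFS at the gain stage.
The compressed level sits -18.9 − (-21.4) = 2.5 dB over threshold.
Before 2:1 compression the overshoot was 2.5 × 2 = 5 dB, so input = -21.4 + 5 = -16.4 dBFS.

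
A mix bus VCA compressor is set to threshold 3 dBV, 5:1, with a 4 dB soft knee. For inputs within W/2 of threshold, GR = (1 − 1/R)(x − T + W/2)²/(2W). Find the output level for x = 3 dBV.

x − T + W/2 = 3 − 3 + 2 = 2.
GR = (1 − 1/5) × 2² / 8 = 0.8 × 4 / 8 = 0.4 dB.
Output = 3 − 0.4 = 2.6 dBV.

2.6 dBV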